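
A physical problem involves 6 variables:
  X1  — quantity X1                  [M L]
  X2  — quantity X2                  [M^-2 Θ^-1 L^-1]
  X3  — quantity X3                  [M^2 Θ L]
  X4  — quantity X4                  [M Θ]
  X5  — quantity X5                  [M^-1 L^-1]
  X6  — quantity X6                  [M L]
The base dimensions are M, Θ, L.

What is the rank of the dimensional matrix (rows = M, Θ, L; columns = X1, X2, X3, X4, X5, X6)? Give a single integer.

Dimensional matrix (M×Θ×L by X1×X2×X3×X4×X5×X6):
  M: [ 1 -2  2  1 -1  1]
  Θ: [ 0 -1  1  1  0  0]
  L: [ 1 -1  1  0 -1  1]
RREF → pivots at {X1,X2} ⇒ r = 2

2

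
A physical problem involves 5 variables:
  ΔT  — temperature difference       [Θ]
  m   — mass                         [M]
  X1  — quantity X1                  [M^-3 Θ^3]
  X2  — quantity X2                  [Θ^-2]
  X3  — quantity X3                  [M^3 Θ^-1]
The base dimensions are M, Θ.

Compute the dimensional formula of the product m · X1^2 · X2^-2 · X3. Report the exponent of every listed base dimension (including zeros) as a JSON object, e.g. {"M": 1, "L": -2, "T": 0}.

{"M": -2, "Θ": 9}

Write exponents as rows M,Θ / cols ΔT,m,X1,X2,X3:
  M: [ 0  1 -3  0  3]
  Θ: [ 1  0  3 -2 -1]
  [M]: (1)·1+(2)·-3+(-2)·0+(1)·3 = -2
  [Θ]: (1)·0+(2)·3+(-2)·-2+(1)·-1 = 9
⇒ M^-2 Θ^9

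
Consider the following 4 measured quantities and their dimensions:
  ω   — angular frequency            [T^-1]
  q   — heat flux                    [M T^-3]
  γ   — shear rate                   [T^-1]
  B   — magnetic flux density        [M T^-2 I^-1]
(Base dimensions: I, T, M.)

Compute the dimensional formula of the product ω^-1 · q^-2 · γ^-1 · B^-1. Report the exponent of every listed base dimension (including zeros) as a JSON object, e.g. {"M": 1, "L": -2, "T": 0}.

{"I": 1, "T": 10, "M": -3}

Dimensional matrix (I×T×M by ω×q×γ×B):
  I: [ 0  0  0 -1]
  T: [-1 -3 -1 -2]
  M: [ 0  1  0  1]
  [I]: (-1)·0+(-2)·0+(-1)·0+(-1)·-1 = 1
  [T]: (-1)·-1+(-2)·-3+(-1)·-1+(-1)·-2 = 10
  [M]: (-1)·0+(-2)·1+(-1)·0+(-1)·1 = -3
⇒ I T^10 M^-3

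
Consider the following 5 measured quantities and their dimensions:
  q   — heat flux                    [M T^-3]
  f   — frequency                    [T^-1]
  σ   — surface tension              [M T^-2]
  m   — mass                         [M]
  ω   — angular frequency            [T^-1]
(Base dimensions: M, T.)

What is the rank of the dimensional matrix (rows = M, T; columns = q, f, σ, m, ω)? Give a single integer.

Dimensional matrix (M×T by q×f×σ×m×ω):
  M: [ 1  0  1  1  0]
  T: [-3 -1 -2  0 -1]
Echelon form has 2 nonzero rows (pivots: q,f)

2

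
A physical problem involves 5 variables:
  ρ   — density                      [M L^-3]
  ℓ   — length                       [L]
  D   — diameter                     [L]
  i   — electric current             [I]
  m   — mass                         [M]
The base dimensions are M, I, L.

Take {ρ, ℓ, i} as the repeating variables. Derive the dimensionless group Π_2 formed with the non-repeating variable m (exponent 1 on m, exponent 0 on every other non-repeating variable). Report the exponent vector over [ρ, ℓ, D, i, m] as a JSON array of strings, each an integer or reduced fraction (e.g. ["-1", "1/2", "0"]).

Write exponents as rows M,I,L / cols ρ,ℓ,D,i,m:
  M: [ 1  0  0  0  1]
  I: [ 0  0  0  1  0]
  L: [-3  1  1  0  0]
Echelon form has 3 nonzero rows (pivots: ρ,ℓ,i)
Repeat: ρ,ℓ,i; free: D,m
RREF:
  r0: [   1    0    0    0    1]
  r1: [   0    1    1    0    3]
  r2: [   0    0    0    1    0]
Fix exponent of m at 1, D at 0; solve each RREF row for its pivot's exponent:
  r0: exp(ρ) + (1)·1 = 0 ⇒ exp(ρ) = -1
  r1: exp(ℓ) + (3)·1 = 0 ⇒ exp(ℓ) = -3
  r2: exp(i) + (0)·1 = 0 ⇒ exp(i) = 0
Π_2 = ρ^-1 · ℓ^-3 · m

["-1", "-3", "0", "0", "1"]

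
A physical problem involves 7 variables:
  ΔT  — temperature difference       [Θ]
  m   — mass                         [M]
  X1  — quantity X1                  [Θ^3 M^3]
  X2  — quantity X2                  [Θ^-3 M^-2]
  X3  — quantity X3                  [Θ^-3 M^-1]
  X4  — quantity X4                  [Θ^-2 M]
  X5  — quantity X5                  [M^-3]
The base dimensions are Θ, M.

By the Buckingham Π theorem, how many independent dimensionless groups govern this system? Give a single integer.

Dimensional matrix (Θ×M by ΔT×m×X1×X2×X3×X4×X5):
  Θ: [ 1  0  3 -3 -3 -2  0]
  M: [ 0  1  3 -2 -1  1 -3]
RREF → pivots at {ΔT,m} ⇒ r = 2
n=7, r=2 ⇒ 5 dimensionless groups

5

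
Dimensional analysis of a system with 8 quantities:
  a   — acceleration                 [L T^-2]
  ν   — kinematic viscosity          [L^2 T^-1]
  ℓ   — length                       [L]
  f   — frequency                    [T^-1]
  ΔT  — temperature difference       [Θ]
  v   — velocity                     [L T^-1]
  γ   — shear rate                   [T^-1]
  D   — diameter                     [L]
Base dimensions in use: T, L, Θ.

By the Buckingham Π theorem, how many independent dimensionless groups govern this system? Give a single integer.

Exponent matrix [T,L,Θ] × [a,ν,ℓ,f,ΔT,v,γ,D]:
  T: [-2 -1  0 -1  0 -1 -1  0]
  L: [ 1  2  1  0  0  1  0  1]
  Θ: [ 0  0  0  0  1  0  0  0]
Row reduction gives pivot columns a,ν,ΔT; rank = 3
Π count = n − r = 8 − 3 = 5

5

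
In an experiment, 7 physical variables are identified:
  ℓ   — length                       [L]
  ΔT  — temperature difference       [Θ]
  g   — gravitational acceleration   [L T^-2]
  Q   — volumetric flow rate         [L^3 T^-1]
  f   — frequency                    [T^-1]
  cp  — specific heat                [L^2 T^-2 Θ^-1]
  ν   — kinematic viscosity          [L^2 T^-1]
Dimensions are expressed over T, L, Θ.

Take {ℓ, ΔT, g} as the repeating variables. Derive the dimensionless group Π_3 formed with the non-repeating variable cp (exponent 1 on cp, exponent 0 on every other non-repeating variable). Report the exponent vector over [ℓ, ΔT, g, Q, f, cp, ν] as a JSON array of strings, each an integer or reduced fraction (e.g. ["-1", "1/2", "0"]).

Dimensional matrix (T×L×Θ by ℓ×ΔT×g×Q×f×cp×ν):
  T: [ 0  0 -2 -1 -1 -2 -1]
  L: [ 1  0  1  3  0  2  2]
  Θ: [ 0  1  0  0  0 -1  0]
Echelon form has 3 nonzero rows (pivots: ℓ,ΔT,g)
Repeat: ℓ,ΔT,g; free: Q,f,cp,ν
RREF:
  r0: [   1    0    0  5/2 -1/2    1  3/2]
  r1: [   0    1    0    0    0   -1    0]
  r2: [   0    0    1  1/2  1/2    1  1/2]
Fix exponent of cp at 1, Q at 0, f at 0, ν at 0; solve each RREF row for its pivot's exponent:
  r0: exp(ℓ) + (1)·1 = 0 ⇒ exp(ℓ) = -1
  r1: exp(ΔT) + (-1)·1 = 0 ⇒ exp(ΔT) = 1
  r2: exp(g) + (1)·1 = 0 ⇒ exp(g) = -1
Π_3 = ℓ^-1 · ΔT · g^-1 · cp

["-1", "1", "-1", "0", "0", "1", "0"]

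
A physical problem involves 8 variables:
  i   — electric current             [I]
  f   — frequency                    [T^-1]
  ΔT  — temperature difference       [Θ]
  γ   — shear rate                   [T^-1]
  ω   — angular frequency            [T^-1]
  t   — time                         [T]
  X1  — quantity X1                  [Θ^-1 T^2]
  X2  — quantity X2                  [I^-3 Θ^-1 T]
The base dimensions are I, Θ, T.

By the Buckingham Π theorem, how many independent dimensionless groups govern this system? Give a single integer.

Exponent matrix [I,Θ,T] × [i,f,ΔT,γ,ω,t,X1,X2]:
  I: [ 1  0  0  0  0  0  0 -3]
  Θ: [ 0  0  1  0  0  0 -1 -1]
  T: [ 0 -1  0 -1 -1  1  2  1]
RREF → pivots at {i,f,ΔT} ⇒ r = 3
Π count = n − r = 8 − 3 = 5

5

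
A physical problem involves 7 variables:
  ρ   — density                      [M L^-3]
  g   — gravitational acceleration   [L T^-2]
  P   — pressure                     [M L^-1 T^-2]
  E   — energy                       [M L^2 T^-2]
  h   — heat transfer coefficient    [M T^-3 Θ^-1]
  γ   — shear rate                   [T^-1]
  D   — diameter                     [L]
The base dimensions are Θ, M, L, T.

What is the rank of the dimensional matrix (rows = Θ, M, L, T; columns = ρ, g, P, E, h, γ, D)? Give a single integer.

Write exponents as rows Θ,M,L,T / cols ρ,g,P,E,h,γ,D:
  Θ: [ 0  0  0  0 -1  0  0]
  M: [ 1  0  1  1  1  0  0]
  L: [-3  1 -1  2  0  0  1]
  T: [ 0 -2 -2 -2 -3 -1  0]
Row reduction gives pivot columns ρ,g,P,h; rank = 4

4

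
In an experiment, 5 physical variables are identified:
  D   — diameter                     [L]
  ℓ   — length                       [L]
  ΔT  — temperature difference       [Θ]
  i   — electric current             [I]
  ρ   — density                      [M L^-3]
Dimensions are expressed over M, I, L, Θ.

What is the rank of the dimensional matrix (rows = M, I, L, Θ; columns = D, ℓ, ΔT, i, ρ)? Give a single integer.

4

Dimensional matrix (M×I×L×Θ by D×ℓ×ΔT×i×ρ):
  M: [ 0  0  0  0  1]
  I: [ 0  0  0  1  0]
  L: [ 1  1  0  0 -3]
  Θ: [ 0  0  1  0  0]
Row reduction gives pivot columns D,ΔT,i,ρ; rank = 4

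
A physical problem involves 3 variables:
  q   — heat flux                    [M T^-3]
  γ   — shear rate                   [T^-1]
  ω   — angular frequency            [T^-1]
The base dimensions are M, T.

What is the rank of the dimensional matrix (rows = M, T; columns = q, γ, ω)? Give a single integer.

2

Write exponents as rows M,T / cols q,γ,ω:
  M: [ 1  0  0]
  T: [-3 -1 -1]
RREF → pivots at {q,γ} ⇒ r = 2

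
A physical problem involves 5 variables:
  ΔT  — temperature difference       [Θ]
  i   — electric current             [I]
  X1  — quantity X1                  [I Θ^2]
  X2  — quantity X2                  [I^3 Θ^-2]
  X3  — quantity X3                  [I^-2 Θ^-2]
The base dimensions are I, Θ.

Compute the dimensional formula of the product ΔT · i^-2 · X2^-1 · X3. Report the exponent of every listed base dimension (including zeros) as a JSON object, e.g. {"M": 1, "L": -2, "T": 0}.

Dimensional matrix (I×Θ by ΔT×i×X1×X2×X3):
  I: [ 0  1  1  3 -2]
  Θ: [ 1  0  2 -2 -2]
  [I]: (1)·0+(-2)·1+(-1)·3+(1)·-2 = -7
  [Θ]: (1)·1+(-2)·0+(-1)·-2+(1)·-2 = 1
⇒ I^-7 Θ

{"I": -7, "Θ": 1}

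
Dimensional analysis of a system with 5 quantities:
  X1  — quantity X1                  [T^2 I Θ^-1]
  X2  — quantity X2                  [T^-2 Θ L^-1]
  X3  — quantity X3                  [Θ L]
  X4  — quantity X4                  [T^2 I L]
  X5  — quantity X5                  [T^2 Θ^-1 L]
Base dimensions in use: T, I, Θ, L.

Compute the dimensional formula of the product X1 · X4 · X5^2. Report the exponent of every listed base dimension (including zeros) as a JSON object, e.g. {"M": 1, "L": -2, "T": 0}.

Write exponents as rows T,I,Θ,L / cols X1,X2,X3,X4,X5:
  T: [ 2 -2  0  2  2]
  I: [ 1  0  0  1  0]
  Θ: [-1  1  1  0 -1]
  L: [ 0 -1  1  1  1]
  [T]: (1)·2+(1)·2+(2)·2 = 8
  [I]: (1)·1+(1)·1+(2)·0 = 2
  [Θ]: (1)·-1+(1)·0+(2)·-1 = -3
  [L]: (1)·0+(1)·1+(2)·1 = 3
⇒ T^8 I^2 Θ^-3 L^3

{"T": 8, "I": 2, "Θ": -3, "L": 3}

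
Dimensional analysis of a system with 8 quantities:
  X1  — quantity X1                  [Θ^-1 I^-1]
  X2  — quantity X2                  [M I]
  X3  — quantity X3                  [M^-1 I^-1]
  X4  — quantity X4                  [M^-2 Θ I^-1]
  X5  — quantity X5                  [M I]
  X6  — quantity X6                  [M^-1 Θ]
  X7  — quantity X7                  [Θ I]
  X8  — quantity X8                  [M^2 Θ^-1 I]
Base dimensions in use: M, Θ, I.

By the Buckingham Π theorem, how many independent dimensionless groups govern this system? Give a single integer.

Exponent matrix [M,Θ,I] × [X1,X2,X3,X4,X5,X6,X7,X8]:
  M: [ 0  1 -1 -2  1 -1  0  2]
  Θ: [-1  0  0  1  0  1  1 -1]
  I: [-1  1 -1 -1  1  0  1  1]
Echelon form has 2 nonzero rows (pivots: X1,X2)
8 vars − rank 2 = 6 Π groups

6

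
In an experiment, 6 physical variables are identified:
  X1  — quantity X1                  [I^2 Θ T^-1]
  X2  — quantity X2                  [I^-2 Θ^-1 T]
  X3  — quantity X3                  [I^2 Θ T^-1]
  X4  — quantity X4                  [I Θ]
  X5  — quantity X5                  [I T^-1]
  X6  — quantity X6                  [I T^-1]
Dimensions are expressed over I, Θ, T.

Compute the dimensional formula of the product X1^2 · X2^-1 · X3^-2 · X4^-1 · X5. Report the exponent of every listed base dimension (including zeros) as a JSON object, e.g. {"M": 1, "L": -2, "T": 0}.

Dimensional matrix (I×Θ×T by X1×X2×X3×X4×X5×X6):
  I: [ 2 -2  2  1  1  1]
  Θ: [ 1 -1  1  1  0  0]
  T: [-1  1 -1  0 -1 -1]
  [I]: (2)·2+(-1)·-2+(-2)·2+(-1)·1+(1)·1 = 2
  [Θ]: (2)·1+(-1)·-1+(-2)·1+(-1)·1+(1)·0 = 0
  [T]: (2)·-1+(-1)·1+(-2)·-1+(-1)·0+(1)·-1 = -2
⇒ I^2 T^-2

{"I": 2, "Θ": 0, "T": -2}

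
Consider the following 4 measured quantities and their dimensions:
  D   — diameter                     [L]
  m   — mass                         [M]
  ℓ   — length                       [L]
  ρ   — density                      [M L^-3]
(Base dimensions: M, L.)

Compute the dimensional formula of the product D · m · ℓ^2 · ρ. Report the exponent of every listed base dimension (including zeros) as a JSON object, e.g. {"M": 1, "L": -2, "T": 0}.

Exponent matrix [M,L] × [D,m,ℓ,ρ]:
  M: [ 0  1  0  1]
  L: [ 1  0  1 -3]
  [M]: (1)·0+(1)·1+(2)·0+(1)·1 = 2
  [L]: (1)·1+(1)·0+(2)·1+(1)·-3 = 0
⇒ M^2

{"M": 2, "L": 0}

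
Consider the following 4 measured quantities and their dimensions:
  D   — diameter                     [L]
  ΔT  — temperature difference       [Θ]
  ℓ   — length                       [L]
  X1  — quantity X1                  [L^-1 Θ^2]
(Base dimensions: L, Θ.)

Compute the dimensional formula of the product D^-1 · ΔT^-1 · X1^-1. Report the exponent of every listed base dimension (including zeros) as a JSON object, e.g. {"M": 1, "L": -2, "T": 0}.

{"L": 0, "Θ": -3}

Exponent matrix [L,Θ] × [D,ΔT,ℓ,X1]:
  L: [ 1  0  1 -1]
  Θ: [ 0  1  0  2]
  [L]: (-1)·1+(-1)·0+(-1)·-1 = 0
  [Θ]: (-1)·0+(-1)·1+(-1)·2 = -3
⇒ Θ^-3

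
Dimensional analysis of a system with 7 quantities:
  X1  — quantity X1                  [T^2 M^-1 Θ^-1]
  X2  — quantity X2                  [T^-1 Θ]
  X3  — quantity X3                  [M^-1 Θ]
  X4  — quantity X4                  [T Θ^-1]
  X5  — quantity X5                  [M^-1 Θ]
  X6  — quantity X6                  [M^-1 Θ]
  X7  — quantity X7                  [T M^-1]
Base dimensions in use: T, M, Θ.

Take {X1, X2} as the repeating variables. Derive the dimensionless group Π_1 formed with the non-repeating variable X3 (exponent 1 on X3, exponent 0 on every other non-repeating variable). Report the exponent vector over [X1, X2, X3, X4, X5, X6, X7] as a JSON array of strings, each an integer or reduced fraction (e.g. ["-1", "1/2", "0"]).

["-1", "-2", "1", "0", "0", "0", "0"]

Write exponents as rows T,M,Θ / cols X1,X2,X3,X4,X5,X6,X7:
  T: [ 2 -1  0  1  0  0  1]
  M: [-1  0 -1  0 -1 -1 -1]
  Θ: [-1  1  1 -1  1  1  0]
Row reduction gives pivot columns X1,X2; rank = 2
Repeat: X1,X2; free: X3,X4,X5,X6,X7
RREF:
  r0: [   1    0    1    0    1    1    1]
  r1: [   0    1    2   -1    2    2    1]
  r2: [   0    0    0    0    0    0    0]
Fix exponent of X3 at 1, X4 at 0, X5 at 0, X6 at 0, X7 at 0; solve each RREF row for its pivot's exponent:
  r0: exp(X1) + (1)·1 = 0 ⇒ exp(X1) = -1
  r1: exp(X2) + (2)·1 = 0 ⇒ exp(X2) = -2
Π_1 = X1^-1 · X2^-2 · X3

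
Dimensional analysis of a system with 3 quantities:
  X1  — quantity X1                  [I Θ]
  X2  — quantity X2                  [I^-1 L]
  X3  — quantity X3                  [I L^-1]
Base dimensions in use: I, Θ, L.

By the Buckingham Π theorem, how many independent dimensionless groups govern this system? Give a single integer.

1

Exponent matrix [I,Θ,L] × [X1,X2,X3]:
  I: [ 1 -1  1]
  Θ: [ 1  0  0]
  L: [ 0  1 -1]
Echelon form has 2 nonzero rows (pivots: X1,X2)
n=3, r=2 ⇒ 1 dimensionless group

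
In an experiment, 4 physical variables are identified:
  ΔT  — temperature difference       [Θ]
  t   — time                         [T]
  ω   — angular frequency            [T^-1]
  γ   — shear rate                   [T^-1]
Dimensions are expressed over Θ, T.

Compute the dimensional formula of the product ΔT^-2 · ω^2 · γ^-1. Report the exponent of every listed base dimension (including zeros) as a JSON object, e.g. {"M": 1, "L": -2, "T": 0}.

{"Θ": -2, "T": -1}

Exponent matrix [Θ,T] × [ΔT,t,ω,γ]:
  Θ: [ 1  0  0  0]
  T: [ 0  1 -1 -1]
  [Θ]: (-2)·1+(2)·0+(-1)·0 = -2
  [T]: (-2)·0+(2)·-1+(-1)·-1 = -1
⇒ Θ^-2 T^-1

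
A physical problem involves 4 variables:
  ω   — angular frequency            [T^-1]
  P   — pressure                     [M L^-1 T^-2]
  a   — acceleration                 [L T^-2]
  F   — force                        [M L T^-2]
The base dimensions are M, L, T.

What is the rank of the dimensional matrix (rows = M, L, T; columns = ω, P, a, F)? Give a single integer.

3

Write exponents as rows M,L,T / cols ω,P,a,F:
  M: [ 0  1  0  1]
  L: [ 0 -1  1  1]
  T: [-1 -2 -2 -2]
RREF → pivots at {ω,P,a} ⇒ r = 3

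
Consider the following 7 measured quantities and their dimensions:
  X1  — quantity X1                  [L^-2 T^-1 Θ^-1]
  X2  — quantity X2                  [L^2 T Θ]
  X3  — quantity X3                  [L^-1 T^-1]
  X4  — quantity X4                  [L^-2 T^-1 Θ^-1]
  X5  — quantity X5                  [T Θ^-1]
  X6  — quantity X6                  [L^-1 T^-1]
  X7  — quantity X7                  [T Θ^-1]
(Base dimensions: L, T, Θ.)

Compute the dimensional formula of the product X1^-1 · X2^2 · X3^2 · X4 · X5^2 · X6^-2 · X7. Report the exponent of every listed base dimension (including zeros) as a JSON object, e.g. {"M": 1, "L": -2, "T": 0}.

Exponent matrix [L,T,Θ] × [X1,X2,X3,X4,X5,X6,X7]:
  L: [-2  2 -1 -2  0 -1  0]
  T: [-1  1 -1 -1  1 -1  1]
  Θ: [-1  1  0 -1 -1  0 -1]
  [L]: (-1)·-2+(2)·2+(2)·-1+(1)·-2+(2)·0+(-2)·-1+(1)·0 = 4
  [T]: (-1)·-1+(2)·1+(2)·-1+(1)·-1+(2)·1+(-2)·-1+(1)·1 = 5
  [Θ]: (-1)·-1+(2)·1+(2)·0+(1)·-1+(2)·-1+(-2)·0+(1)·-1 = -1
⇒ L^4 T^5 Θ^-1

{"L": 4, "T": 5, "Θ": -1}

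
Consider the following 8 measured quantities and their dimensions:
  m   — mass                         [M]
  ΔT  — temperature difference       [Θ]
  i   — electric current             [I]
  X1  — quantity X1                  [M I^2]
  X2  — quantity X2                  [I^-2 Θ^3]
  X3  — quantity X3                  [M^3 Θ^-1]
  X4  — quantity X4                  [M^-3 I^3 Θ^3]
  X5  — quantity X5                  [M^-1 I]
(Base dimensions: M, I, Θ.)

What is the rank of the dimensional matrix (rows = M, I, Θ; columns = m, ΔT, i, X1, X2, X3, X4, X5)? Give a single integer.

3

Exponent matrix [M,I,Θ] × [m,ΔT,i,X1,X2,X3,X4,X5]:
  M: [ 1  0  0  1  0  3 -3 -1]
  I: [ 0  0  1  2 -2  0  3  1]
  Θ: [ 0  1  0  0  3 -1  3  0]
RREF → pivots at {m,ΔT,i} ⇒ r = 3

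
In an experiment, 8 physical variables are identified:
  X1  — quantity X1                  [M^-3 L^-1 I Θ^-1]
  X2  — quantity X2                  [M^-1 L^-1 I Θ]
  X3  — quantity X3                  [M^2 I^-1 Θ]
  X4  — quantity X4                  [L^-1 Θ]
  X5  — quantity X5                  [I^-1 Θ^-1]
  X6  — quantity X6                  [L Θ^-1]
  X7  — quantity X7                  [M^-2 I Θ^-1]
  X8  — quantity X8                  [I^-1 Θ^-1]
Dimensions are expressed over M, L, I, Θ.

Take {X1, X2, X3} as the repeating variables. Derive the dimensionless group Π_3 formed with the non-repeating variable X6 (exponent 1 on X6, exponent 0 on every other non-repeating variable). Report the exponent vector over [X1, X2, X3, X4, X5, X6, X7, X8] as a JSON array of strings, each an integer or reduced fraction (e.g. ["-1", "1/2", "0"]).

Write exponents as rows M,L,I,Θ / cols X1,X2,X3,X4,X5,X6,X7,X8:
  M: [-3 -1  2  0  0  0 -2  0]
  L: [-1 -1  0 -1  0  1  0  0]
  I: [ 1  1 -1  0 -1  0  1 -1]
  Θ: [-1  1  1  1 -1 -1 -1 -1]
Row reduction gives pivot columns X1,X2,X3; rank = 3
Pivot set = {X1,X2,X3}, free = {X4,X5,X6,X7,X8}
RREF:
  r0: [   1    0    0  1/2    1 -1/2    0    1]
  r1: [   0    1    0  1/2   -1 -1/2    0   -1]
  r2: [   0    0    1    1    1   -1   -1    1]
  r3: [   0    0    0    0    0    0    0    0]
Fix exponent of X6 at 1, X4 at 0, X5 at 0, X7 at 0, X8 at 0; solve each RREF row for its pivot's exponent:
  r0: exp(X1) + (-1/2)·1 = 0 ⇒ exp(X1) = 1/2
  r1: exp(X2) + (-1/2)·1 = 0 ⇒ exp(X2) = 1/2
  r2: exp(X3) + (-1)·1 = 0 ⇒ exp(X3) = 1
Π_3 = X1^(1/2) · X2^(1/2) · X3 · X6

["1/2", "1/2", "1", "0", "0", "1", "0", "0"]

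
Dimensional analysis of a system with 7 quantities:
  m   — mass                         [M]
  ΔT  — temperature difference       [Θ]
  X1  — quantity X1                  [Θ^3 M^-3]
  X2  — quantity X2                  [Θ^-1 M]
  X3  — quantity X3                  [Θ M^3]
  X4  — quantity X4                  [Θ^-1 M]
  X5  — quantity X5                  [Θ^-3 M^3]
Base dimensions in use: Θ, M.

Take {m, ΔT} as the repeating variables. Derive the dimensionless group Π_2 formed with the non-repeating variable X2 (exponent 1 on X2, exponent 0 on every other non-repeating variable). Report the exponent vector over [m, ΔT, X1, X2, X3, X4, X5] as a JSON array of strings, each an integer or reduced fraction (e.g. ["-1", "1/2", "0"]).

["-1", "1", "0", "1", "0", "0", "0"]

Exponent matrix [Θ,M] × [m,ΔT,X1,X2,X3,X4,X5]:
  Θ: [ 0  1  3 -1  1 -1 -3]
  M: [ 1  0 -3  1  3  1  3]
Row reduction gives pivot columns m,ΔT; rank = 2
Repeat: m,ΔT; free: X1,X2,X3,X4,X5
RREF:
  r0: [   1    0   -3    1    3    1    3]
  r1: [   0    1    3   -1    1   -1   -3]
Fix exponent of X2 at 1, X1 at 0, X3 at 0, X4 at 0, X5 at 0; solve each RREF row for its pivot's exponent:
  r0: exp(m) + (1)·1 = 0 ⇒ exp(m) = -1
  r1: exp(ΔT) + (-1)·1 = 0 ⇒ exp(ΔT) = 1
Π_2 = m^-1 · ΔT · X2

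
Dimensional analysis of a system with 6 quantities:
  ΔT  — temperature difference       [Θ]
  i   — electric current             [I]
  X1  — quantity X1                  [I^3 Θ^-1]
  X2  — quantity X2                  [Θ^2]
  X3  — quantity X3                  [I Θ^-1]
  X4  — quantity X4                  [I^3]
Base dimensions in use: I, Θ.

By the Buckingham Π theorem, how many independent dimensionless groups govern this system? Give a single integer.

Write exponents as rows I,Θ / cols ΔT,i,X1,X2,X3,X4:
  I: [ 0  1  3  0  1  3]
  Θ: [ 1  0 -1  2 -1  0]
Echelon form has 2 nonzero rows (pivots: ΔT,i)
Π count = n − r = 6 − 2 = 4

4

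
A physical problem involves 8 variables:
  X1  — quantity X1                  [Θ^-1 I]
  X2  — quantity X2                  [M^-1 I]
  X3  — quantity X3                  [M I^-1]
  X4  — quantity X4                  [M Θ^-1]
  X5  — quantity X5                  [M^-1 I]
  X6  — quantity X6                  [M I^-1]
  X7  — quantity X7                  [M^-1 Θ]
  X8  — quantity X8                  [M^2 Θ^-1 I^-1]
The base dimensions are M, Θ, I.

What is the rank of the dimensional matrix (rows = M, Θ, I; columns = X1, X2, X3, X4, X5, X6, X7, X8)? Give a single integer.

Write exponents as rows M,Θ,I / cols X1,X2,X3,X4,X5,X6,X7,X8:
  M: [ 0 -1  1  1 -1  1 -1  2]
  Θ: [-1  0  0 -1  0  0  1 -1]
  I: [ 1  1 -1  0  1 -1  0 -1]
Row reduction gives pivot columns X1,X2; rank = 2

2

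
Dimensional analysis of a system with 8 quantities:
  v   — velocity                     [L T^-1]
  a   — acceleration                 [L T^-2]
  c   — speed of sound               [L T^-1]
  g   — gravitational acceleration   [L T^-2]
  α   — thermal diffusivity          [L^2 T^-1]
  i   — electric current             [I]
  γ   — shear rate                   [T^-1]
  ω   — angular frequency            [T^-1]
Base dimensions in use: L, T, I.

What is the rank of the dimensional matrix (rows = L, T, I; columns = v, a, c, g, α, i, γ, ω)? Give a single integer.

3

Dimensional matrix (L×T×I by v×a×c×g×α×i×γ×ω):
  L: [ 1  1  1  1  2  0  0  0]
  T: [-1 -2 -1 -2 -1  0 -1 -1]
  I: [ 0  0  0  0  0  1  0  0]
Row reduction gives pivot columns v,a,i; rank = 3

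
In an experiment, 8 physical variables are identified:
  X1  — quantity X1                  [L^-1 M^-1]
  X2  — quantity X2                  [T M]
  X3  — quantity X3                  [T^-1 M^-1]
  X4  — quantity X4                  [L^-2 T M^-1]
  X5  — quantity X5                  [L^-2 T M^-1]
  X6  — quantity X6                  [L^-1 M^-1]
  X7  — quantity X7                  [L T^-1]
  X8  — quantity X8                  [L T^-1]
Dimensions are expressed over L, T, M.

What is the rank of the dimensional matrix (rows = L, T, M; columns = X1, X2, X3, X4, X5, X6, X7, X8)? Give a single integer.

Exponent matrix [L,T,M] × [X1,X2,X3,X4,X5,X6,X7,X8]:
  L: [-1  0  0 -2 -2 -1  1  1]
  T: [ 0  1 -1  1  1  0 -1 -1]
  M: [-1  1 -1 -1 -1 -1  0  0]
RREF → pivots at {X1,X2} ⇒ r = 2

2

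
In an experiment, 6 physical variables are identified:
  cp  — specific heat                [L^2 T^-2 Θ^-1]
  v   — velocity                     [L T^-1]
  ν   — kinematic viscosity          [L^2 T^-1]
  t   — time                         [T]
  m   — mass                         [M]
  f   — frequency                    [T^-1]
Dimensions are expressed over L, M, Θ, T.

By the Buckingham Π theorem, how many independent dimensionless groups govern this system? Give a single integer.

2

Dimensional matrix (L×M×Θ×T by cp×v×ν×t×m×f):
  L: [ 2  1  2  0  0  0]
  M: [ 0  0  0  0  1  0]
  Θ: [-1  0  0  0  0  0]
  T: [-2 -1 -1  1  0 -1]
Echelon form has 4 nonzero rows (pivots: cp,v,ν,m)
6 vars − rank 4 = 2 Π groups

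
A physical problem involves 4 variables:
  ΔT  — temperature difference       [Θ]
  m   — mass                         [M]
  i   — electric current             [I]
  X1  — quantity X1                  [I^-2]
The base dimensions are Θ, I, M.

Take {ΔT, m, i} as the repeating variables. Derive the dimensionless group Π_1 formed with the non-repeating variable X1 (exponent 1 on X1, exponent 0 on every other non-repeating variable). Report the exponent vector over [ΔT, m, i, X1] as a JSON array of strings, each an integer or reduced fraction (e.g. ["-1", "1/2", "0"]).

Exponent matrix [Θ,I,M] × [ΔT,m,i,X1]:
  Θ: [ 1  0  0  0]
  I: [ 0  0  1 -2]
  M: [ 0  1  0  0]
Echelon form has 3 nonzero rows (pivots: ΔT,m,i)
Repeat: ΔT,m,i; free: X1
RREF:
  r0: [   1    0    0    0]
  r1: [   0    1    0    0]
  r2: [   0    0    1   -2]
Fix exponent of X1 at 1; solve each RREF row for its pivot's exponent:
  r0: exp(ΔT) + (0)·1 = 0 ⇒ exp(ΔT) = 0
  r1: exp(m) + (0)·1 = 0 ⇒ exp(m) = 0
  r2: exp(i) + (-2)·1 = 0 ⇒ exp(i) = 2
Π_1 = i^2 · X1

["0", "0", "2", "1"]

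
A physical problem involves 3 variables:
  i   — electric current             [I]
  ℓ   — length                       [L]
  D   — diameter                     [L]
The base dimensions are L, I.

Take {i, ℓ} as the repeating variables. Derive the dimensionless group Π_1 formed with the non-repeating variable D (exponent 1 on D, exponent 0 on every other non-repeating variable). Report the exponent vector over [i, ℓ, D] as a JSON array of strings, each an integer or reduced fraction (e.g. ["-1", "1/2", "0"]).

Write exponents as rows L,I / cols i,ℓ,D:
  L: [ 0  1  1]
  I: [ 1  0  0]
Row reduction gives pivot columns i,ℓ; rank = 2
Pivot set = {i,ℓ}, free = {D}
RREF:
  r0: [   1    0    0]
  r1: [   0    1    1]
Fix exponent of D at 1; solve each RREF row for its pivot's exponent:
  r0: exp(i) + (0)·1 = 0 ⇒ exp(i) = 0
  r1: exp(ℓ) + (1)·1 = 0 ⇒ exp(ℓ) = -1
Π_1 = ℓ^-1 · D

["0", "-1", "1"]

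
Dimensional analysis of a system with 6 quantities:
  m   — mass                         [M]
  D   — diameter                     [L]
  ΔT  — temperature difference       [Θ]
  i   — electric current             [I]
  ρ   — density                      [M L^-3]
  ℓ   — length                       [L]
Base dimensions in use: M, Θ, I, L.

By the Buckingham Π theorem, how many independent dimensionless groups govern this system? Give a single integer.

Dimensional matrix (M×Θ×I×L by m×D×ΔT×i×ρ×ℓ):
  M: [ 1  0  0  0  1  0]
  Θ: [ 0  0  1  0  0  0]
  I: [ 0  0  0  1  0  0]
  L: [ 0  1  0  0 -3  1]
Row reduction gives pivot columns m,D,ΔT,i; rank = 4
6 vars − rank 4 = 2 Π groups

2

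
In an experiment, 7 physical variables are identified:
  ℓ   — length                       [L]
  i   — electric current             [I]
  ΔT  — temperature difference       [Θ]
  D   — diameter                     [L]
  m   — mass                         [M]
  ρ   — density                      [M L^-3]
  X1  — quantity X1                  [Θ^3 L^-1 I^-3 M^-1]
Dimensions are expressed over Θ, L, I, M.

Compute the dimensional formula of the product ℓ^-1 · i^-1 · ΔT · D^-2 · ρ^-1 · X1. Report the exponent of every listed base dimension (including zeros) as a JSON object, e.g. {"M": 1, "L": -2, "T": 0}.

Write exponents as rows Θ,L,I,M / cols ℓ,i,ΔT,D,m,ρ,X1:
  Θ: [ 0  0  1  0  0  0  3]
  L: [ 1  0  0  1  0 -3 -1]
  I: [ 0  1  0  0  0  0 -3]
  M: [ 0  0  0  0  1  1 -1]
  [Θ]: (-1)·0+(-1)·0+(1)·1+(-2)·0+(-1)·0+(1)·3 = 4
  [L]: (-1)·1+(-1)·0+(1)·0+(-2)·1+(-1)·-3+(1)·-1 = -1
  [I]: (-1)·0+(-1)·1+(1)·0+(-2)·0+(-1)·0+(1)·-3 = -4
  [M]: (-1)·0+(-1)·0+(1)·0+(-2)·0+(-1)·1+(1)·-1 = -2
⇒ Θ^4 L^-1 I^-4 M^-2

{"Θ": 4, "L": -1, "I": -4, "M": -2}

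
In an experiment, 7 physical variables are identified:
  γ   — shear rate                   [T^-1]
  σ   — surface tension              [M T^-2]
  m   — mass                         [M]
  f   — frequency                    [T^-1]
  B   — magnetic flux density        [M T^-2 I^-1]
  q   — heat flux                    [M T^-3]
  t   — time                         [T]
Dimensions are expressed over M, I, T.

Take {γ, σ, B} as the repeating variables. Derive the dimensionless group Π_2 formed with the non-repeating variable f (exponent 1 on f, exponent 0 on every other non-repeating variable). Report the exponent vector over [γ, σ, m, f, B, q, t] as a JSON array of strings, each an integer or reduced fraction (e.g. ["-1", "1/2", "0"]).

Write exponents as rows M,I,T / cols γ,σ,m,f,B,q,t:
  M: [ 0  1  1  0  1  1  0]
  I: [ 0  0  0  0 -1  0  0]
  T: [-1 -2  0 -1 -2 -3  1]
RREF → pivots at {γ,σ,B} ⇒ r = 3
Repeat: γ,σ,B; free: m,f,q,t
RREF:
  r0: [   1    0   -2    1    0    1   -1]
  r1: [   0    1    1    0    0    1    0]
  r2: [   0    0    0    0    1    0    0]
Fix exponent of f at 1, m at 0, q at 0, t at 0; solve each RREF row for its pivot's exponent:
  r0: exp(γ) + (1)·1 = 0 ⇒ exp(γ) = -1
  r1: exp(σ) + (0)·1 = 0 ⇒ exp(σ) = 0
  r2: exp(B) + (0)·1 = 0 ⇒ exp(B) = 0
Π_2 = γ^-1 · f

["-1", "0", "0", "1", "0", "0", "0"]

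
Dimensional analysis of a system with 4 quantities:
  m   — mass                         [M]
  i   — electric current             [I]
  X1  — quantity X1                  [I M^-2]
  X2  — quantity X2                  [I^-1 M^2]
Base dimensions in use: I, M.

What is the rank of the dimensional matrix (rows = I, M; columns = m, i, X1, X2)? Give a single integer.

2

Exponent matrix [I,M] × [m,i,X1,X2]:
  I: [ 0  1  1 -1]
  M: [ 1  0 -2  2]
RREF → pivots at {m,i} ⇒ r = 2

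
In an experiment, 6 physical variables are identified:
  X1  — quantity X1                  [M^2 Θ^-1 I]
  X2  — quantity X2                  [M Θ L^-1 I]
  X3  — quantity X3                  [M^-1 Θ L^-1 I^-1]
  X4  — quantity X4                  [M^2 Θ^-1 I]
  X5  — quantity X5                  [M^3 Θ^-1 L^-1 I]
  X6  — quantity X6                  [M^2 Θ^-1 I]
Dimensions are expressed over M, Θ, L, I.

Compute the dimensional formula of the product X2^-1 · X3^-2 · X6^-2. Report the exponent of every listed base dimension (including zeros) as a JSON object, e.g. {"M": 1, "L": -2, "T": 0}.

{"M": -3, "Θ": -1, "L": 3, "I": -1}

Dimensional matrix (M×Θ×L×I by X1×X2×X3×X4×X5×X6):
  M: [ 2  1 -1  2  3  2]
  Θ: [-1  1  1 -1 -1 -1]
  L: [ 0 -1 -1  0 -1  0]
  I: [ 1  1 -1  1  1  1]
  [M]: (-1)·1+(-2)·-1+(-2)·2 = -3
  [Θ]: (-1)·1+(-2)·1+(-2)·-1 = -1
  [L]: (-1)·-1+(-2)·-1+(-2)·0 = 3
  [I]: (-1)·1+(-2)·-1+(-2)·1 = -1
⇒ M^-3 Θ^-1 L^3 I^-1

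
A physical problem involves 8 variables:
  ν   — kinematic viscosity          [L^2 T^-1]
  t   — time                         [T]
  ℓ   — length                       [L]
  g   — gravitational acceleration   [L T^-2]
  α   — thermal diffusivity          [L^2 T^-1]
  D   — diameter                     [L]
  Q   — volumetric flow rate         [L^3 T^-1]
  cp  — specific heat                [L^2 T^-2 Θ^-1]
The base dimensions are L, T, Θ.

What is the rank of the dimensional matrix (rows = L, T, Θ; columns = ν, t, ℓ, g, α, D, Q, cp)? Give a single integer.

Write exponents as rows L,T,Θ / cols ν,t,ℓ,g,α,D,Q,cp:
  L: [ 2  0  1  1  2  1  3  2]
  T: [-1  1  0 -2 -1  0 -1 -2]
  Θ: [ 0  0  0  0  0  0  0 -1]
RREF → pivots at {ν,t,cp} ⇒ r = 3

3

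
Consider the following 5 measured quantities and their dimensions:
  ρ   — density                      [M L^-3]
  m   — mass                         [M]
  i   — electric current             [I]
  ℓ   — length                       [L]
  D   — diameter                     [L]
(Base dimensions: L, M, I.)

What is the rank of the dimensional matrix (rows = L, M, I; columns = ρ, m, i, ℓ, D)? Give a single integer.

3

Dimensional matrix (L×M×I by ρ×m×i×ℓ×D):
  L: [-3  0  0  1  1]
  M: [ 1  1  0  0  0]
  I: [ 0  0  1  0  0]
Row reduction gives pivot columns ρ,m,i; rank = 3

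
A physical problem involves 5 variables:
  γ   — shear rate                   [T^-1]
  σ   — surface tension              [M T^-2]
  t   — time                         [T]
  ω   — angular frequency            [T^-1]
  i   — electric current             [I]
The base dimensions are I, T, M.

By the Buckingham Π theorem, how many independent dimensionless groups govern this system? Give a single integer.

Exponent matrix [I,T,M] × [γ,σ,t,ω,i]:
  I: [ 0  0  0  0  1]
  T: [-1 -2  1 -1  0]
  M: [ 0  1  0  0  0]
RREF → pivots at {γ,σ,i} ⇒ r = 3
Π count = n − r = 5 − 3 = 2

2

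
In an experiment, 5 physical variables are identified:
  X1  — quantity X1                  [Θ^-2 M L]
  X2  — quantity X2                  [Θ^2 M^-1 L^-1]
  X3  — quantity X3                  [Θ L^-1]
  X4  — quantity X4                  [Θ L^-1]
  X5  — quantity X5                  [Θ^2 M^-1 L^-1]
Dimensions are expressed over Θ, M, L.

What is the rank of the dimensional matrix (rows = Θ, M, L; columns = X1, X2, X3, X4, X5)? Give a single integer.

Exponent matrix [Θ,M,L] × [X1,X2,X3,X4,X5]:
  Θ: [-2  2  1  1  2]
  M: [ 1 -1  0  0 -1]
  L: [ 1 -1 -1 -1 -1]
Echelon form has 2 nonzero rows (pivots: X1,X3)

2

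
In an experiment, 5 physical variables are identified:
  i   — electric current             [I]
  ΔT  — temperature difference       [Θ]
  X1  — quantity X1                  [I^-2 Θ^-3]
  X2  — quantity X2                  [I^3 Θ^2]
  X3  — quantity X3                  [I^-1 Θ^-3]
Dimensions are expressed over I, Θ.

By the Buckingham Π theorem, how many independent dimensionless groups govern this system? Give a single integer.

3

Exponent matrix [I,Θ] × [i,ΔT,X1,X2,X3]:
  I: [ 1  0 -2  3 -1]
  Θ: [ 0  1 -3  2 -3]
RREF → pivots at {i,ΔT} ⇒ r = 2
5 vars − rank 2 = 3 Π groups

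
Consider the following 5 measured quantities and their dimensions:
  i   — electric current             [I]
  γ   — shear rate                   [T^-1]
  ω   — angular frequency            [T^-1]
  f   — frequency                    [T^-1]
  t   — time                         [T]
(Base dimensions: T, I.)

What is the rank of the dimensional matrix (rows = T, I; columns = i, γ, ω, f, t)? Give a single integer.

2

Write exponents as rows T,I / cols i,γ,ω,f,t:
  T: [ 0 -1 -1 -1  1]
  I: [ 1  0  0  0  0]
RREF → pivots at {i,γ} ⇒ r = 2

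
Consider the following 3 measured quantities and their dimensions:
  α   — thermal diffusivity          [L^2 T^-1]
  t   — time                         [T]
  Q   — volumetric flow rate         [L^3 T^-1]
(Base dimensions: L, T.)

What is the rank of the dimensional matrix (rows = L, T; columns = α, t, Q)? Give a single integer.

2

Dimensional matrix (L×T by α×t×Q):
  L: [ 2  0  3]
  T: [-1  1 -1]
Row reduction gives pivot columns α,t; rank = 2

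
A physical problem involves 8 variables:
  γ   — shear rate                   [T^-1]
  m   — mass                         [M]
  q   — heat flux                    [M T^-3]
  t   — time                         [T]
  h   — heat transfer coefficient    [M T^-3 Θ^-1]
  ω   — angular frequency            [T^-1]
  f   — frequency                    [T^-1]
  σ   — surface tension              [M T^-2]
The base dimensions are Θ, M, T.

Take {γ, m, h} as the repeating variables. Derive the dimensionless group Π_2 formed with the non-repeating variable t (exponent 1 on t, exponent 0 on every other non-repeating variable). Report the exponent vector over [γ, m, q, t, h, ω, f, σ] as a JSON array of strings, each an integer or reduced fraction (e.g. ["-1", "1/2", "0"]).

["1", "0", "0", "1", "0", "0", "0", "0"]

Dimensional matrix (Θ×M×T by γ×m×q×t×h×ω×f×σ):
  Θ: [ 0  0  0  0 -1  0  0  0]
  M: [ 0  1  1  0  1  0  0  1]
  T: [-1  0 -3  1 -3 -1 -1 -2]
RREF → pivots at {γ,m,h} ⇒ r = 3
Pivot set = {γ,m,h}, free = {q,t,ω,f,σ}
RREF:
  r0: [   1    0    3   -1    0    1    1    2]
  r1: [   0    1    1    0    0    0    0    1]
  r2: [   0    0    0    0    1    0    0    0]
Fix exponent of t at 1, q at 0, ω at 0, f at 0, σ at 0; solve each RREF row for its pivot's exponent:
  r0: exp(γ) + (-1)·1 = 0 ⇒ exp(γ) = 1
  r1: exp(m) + (0)·1 = 0 ⇒ exp(m) = 0
  r2: exp(h) + (0)·1 = 0 ⇒ exp(h) = 0
Π_2 = γ · t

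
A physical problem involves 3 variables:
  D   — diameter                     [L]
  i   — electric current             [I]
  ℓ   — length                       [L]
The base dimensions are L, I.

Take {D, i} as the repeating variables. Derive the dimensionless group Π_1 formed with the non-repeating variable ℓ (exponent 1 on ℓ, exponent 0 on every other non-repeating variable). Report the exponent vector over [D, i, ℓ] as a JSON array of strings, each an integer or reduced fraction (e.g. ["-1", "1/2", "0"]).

["-1", "0", "1"]

Write exponents as rows L,I / cols D,i,ℓ:
  L: [ 1  0  1]
  I: [ 0  1  0]
Row reduction gives pivot columns D,i; rank = 2
Repeat: D,i; free: ℓ
RREF:
  r0: [   1    0    1]
  r1: [   0    1    0]
Fix exponent of ℓ at 1; solve each RREF row for its pivot's exponent:
  r0: exp(D) + (1)·1 = 0 ⇒ exp(D) = -1
  r1: exp(i) + (0)·1 = 0 ⇒ exp(i) = 0
Π_1 = D^-1 · ℓ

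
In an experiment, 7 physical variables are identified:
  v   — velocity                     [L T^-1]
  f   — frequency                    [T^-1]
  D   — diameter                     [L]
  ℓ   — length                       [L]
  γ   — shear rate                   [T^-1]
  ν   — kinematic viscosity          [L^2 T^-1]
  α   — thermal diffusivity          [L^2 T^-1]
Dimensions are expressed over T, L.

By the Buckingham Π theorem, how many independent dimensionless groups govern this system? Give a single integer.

5

Dimensional matrix (T×L by v×f×D×ℓ×γ×ν×α):
  T: [-1 -1  0  0 -1 -1 -1]
  L: [ 1  0  1  1  0  2  2]
RREF → pivots at {v,f} ⇒ r = 2
Π count = n − r = 7 − 2 = 5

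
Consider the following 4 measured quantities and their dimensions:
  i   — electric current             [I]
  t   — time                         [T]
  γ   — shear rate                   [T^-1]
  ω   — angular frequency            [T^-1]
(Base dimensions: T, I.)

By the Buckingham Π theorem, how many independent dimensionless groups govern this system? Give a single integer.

Exponent matrix [T,I] × [i,t,γ,ω]:
  T: [ 0  1 -1 -1]
  I: [ 1  0  0  0]
Echelon form has 2 nonzero rows (pivots: i,t)
n=4, r=2 ⇒ 2 dimensionless groups

2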